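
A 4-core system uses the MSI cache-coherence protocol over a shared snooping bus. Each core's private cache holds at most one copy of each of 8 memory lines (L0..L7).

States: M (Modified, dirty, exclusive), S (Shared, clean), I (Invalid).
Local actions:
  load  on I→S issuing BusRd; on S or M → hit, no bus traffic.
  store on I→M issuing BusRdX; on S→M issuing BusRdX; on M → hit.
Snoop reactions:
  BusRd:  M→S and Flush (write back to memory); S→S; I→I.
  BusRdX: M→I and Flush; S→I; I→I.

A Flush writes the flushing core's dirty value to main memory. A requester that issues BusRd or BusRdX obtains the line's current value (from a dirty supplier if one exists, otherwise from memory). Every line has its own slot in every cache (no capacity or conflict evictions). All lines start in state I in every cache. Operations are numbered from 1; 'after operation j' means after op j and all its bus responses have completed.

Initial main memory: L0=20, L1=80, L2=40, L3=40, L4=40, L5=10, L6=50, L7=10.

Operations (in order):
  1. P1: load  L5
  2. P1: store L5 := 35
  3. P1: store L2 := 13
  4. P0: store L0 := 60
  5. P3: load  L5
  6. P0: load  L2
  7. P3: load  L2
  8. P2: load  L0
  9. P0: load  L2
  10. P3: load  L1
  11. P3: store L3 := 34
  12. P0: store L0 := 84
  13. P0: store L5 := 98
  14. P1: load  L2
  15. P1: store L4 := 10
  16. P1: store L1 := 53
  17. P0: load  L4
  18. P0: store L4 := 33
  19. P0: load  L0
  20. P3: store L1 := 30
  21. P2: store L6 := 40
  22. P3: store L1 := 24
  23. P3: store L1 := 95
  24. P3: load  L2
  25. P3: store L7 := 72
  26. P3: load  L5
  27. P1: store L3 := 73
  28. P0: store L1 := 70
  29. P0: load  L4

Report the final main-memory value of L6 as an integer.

memory[L6] = 50

1. P1: load  L5  bus=[BusRd]  L5: P0=I P1=S P2=I P3=I  mem[L5]=10
2. P1: store L5 := 35  bus=[BusRdX]  L5: P0=I P1=M P2=I P3=I  mem[L5]=10
3. P1: store L2 := 13  bus=[BusRdX]  L2: P0=I P1=M P2=I P3=I  mem[L2]=40
4. P0: store L0 := 60  bus=[BusRdX]  L0: P0=M P1=I P2=I P3=I  mem[L0]=20
5. P3: load  L5  bus=[BusRd,Flush]  L5: P0=I P1=S P2=I P3=S  mem[L5]=35
6. P0: load  L2  bus=[BusRd,Flush]  L2: P0=S P1=S P2=I P3=I  mem[L2]=13
7. P3: load  L2  bus=[BusRd]  L2: P0=S P1=S P2=I P3=S  mem[L2]=13
8. P2: load  L0  bus=[BusRd,Flush]  L0: P0=S P1=I P2=S P3=I  mem[L0]=60
9. P0: load  L2  bus=[-]  L2: P0=S P1=S P2=I P3=S  mem[L2]=13
10. P3: load  L1  bus=[BusRd]  L1: P0=I P1=I P2=I P3=S  mem[L1]=80
11. P3: store L3 := 34  bus=[BusRdX]  L3: P0=I P1=I P2=I P3=M  mem[L3]=40
12. P0: store L0 := 84  bus=[BusRdX]  L0: P0=M P1=I P2=I P3=I  mem[L0]=60
13. P0: store L5 := 98  bus=[BusRdX]  L5: P0=M P1=I P2=I P3=I  mem[L5]=35
14. P1: load  L2  bus=[-]  L2: P0=S P1=S P2=I P3=S  mem[L2]=13
15. P1: store L4 := 10  bus=[BusRdX]  L4: P0=I P1=M P2=I P3=I  mem[L4]=40
16. P1: store L1 := 53  bus=[BusRdX]  L1: P0=I P1=M P2=I P3=I  mem[L1]=80
17. P0: load  L4  bus=[BusRd,Flush]  L4: P0=S P1=S P2=I P3=I  mem[L4]=10
18. P0: store L4 := 33  bus=[BusRdX]  L4: P0=M P1=I P2=I P3=I  mem[L4]=10
19. P0: load  L0  bus=[-]  L0: P0=M P1=I P2=I P3=I  mem[L0]=60
20. P3: store L1 := 30  bus=[BusRdX,Flush]  L1: P0=I P1=I P2=I P3=M  mem[L1]=53
21. P2: store L6 := 40  bus=[BusRdX]  L6: P0=I P1=I P2=M P3=I  mem[L6]=50
22. P3: store L1 := 24  bus=[-]  L1: P0=I P1=I P2=I P3=M  mem[L1]=53
23. P3: store L1 := 95  bus=[-]  L1: P0=I P1=I P2=I P3=M  mem[L1]=53
24. P3: load  L2  bus=[-]  L2: P0=S P1=S P2=I P3=S  mem[L2]=13
25. P3: store L7 := 72  bus=[BusRdX]  L7: P0=I P1=I P2=I P3=M  mem[L7]=10
26. P3: load  L5  bus=[BusRd,Flush]  L5: P0=S P1=I P2=I P3=S  mem[L5]=98
27. P1: store L3 := 73  bus=[BusRdX,Flush]  L3: P0=I P1=M P2=I P3=I  mem[L3]=34
28. P0: store L1 := 70  bus=[BusRdX,Flush]  L1: P0=M P1=I P2=I P3=I  mem[L1]=95
29. P0: load  L4  bus=[-]  L4: P0=M P1=I P2=I P3=I  mem[L4]=10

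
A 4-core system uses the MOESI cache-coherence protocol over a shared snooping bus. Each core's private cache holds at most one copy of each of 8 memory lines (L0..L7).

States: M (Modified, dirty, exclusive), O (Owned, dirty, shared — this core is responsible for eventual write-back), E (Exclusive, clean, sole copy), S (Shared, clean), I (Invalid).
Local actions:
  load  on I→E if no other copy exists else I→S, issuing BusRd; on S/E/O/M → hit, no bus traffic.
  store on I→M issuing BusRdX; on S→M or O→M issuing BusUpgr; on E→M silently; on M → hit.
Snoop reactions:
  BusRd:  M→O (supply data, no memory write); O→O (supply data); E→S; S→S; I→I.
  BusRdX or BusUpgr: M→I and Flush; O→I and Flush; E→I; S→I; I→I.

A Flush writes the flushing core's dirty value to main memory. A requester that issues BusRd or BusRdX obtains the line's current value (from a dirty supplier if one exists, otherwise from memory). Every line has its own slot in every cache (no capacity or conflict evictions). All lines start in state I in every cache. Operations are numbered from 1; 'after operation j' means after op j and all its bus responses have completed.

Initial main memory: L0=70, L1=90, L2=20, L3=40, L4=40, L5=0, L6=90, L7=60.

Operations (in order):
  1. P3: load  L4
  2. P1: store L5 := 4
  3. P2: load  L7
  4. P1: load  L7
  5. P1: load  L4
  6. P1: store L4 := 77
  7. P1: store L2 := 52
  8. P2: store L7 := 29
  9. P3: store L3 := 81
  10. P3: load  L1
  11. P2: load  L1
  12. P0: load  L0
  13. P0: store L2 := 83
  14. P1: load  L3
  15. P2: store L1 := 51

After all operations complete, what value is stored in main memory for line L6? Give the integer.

step 1: P3: load  L4  ⟶  IIIE  (L4)  txn=BusRd  M[L4]=40
step 2: P1: store L5 := 4  ⟶  IMII  (L5)  txn=BusRdX  M[L5]=0
step 3: P2: load  L7  ⟶  IIEI  (L7)  txn=BusRd  M[L7]=60
step 4: P1: load  L7  ⟶  ISSI  (L7)  txn=BusRd  M[L7]=60
step 5: P1: load  L4  ⟶  ISIS  (L4)  txn=BusRd  M[L4]=40
step 6: P1: store L4 := 77  ⟶  IMII  (L4)  txn=BusUpgr  M[L4]=40
step 7: P1: store L2 := 52  ⟶  IMII  (L2)  txn=BusRdX  M[L2]=20
step 8: P2: store L7 := 29  ⟶  IIMI  (L7)  txn=BusUpgr  M[L7]=60
step 9: P3: store L3 := 81  ⟶  IIIM  (L3)  txn=BusRdX  M[L3]=40
step 10: P3: load  L1  ⟶  IIIE  (L1)  txn=BusRd  M[L1]=90
step 11: P2: load  L1  ⟶  IISS  (L1)  txn=BusRd  M[L1]=90
step 12: P0: load  L0  ⟶  EIII  (L0)  txn=BusRd  M[L0]=70
step 13: P0: store L2 := 83  ⟶  MIII  (L2)  txn=BusRdX+Flush  M[L2]=52
step 14: P1: load  L3  ⟶  ISIO  (L3)  txn=BusRd  M[L3]=40
step 15: P2: store L1 := 51  ⟶  IIMI  (L1)  txn=BusUpgr  M[L1]=90

memory[L6] = 90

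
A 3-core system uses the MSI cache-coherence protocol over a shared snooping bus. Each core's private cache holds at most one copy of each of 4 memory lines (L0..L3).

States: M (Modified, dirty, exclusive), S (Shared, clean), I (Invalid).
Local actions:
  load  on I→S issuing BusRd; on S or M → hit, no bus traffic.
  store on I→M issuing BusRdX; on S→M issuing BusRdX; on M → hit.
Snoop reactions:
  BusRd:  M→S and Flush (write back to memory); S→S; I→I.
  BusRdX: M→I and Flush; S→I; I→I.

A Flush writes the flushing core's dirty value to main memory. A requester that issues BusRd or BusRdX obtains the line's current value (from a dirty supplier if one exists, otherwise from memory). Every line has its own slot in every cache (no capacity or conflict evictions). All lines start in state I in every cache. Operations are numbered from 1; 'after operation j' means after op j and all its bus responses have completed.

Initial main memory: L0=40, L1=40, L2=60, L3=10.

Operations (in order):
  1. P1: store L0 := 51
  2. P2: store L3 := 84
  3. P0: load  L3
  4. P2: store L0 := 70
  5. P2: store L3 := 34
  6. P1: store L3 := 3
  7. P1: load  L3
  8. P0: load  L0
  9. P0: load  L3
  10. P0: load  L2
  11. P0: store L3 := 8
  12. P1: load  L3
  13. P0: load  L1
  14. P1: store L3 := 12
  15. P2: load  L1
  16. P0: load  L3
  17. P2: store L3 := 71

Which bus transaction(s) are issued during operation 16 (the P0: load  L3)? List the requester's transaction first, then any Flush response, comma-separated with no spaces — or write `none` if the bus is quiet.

bus = BusRd,Flush

  op1 P1: store L0 := 51 → I/M/I on L0; bus BusRdX; mem=40
  op2 P2: store L3 := 84 → I/I/M on L3; bus BusRdX; mem=10
  op3 P0: load  L3 → S/I/S on L3; bus BusRd Flush; mem=84
  op4 P2: store L0 := 70 → I/I/M on L0; bus BusRdX Flush; mem=51
  op5 P2: store L3 := 34 → I/I/M on L3; bus BusRdX; mem=84
  op6 P1: store L3 := 3 → I/M/I on L3; bus BusRdX Flush; mem=34
  op7 P1: load  L3 → I/M/I on L3; bus (none); mem=34
  op8 P0: load  L0 → S/I/S on L0; bus BusRd Flush; mem=70
  op9 P0: load  L3 → S/S/I on L3; bus BusRd Flush; mem=3
  op10 P0: load  L2 → S/I/I on L2; bus BusRd; mem=60
  op11 P0: store L3 := 8 → M/I/I on L3; bus BusRdX; mem=3
  op12 P1: load  L3 → S/S/I on L3; bus BusRd Flush; mem=8
  op13 P0: load  L1 → S/I/I on L1; bus BusRd; mem=40
  op14 P1: store L3 := 12 → I/M/I on L3; bus BusRdX; mem=8
  op15 P2: load  L1 → S/I/S on L1; bus BusRd; mem=40
  op16 P0: load  L3 → S/S/I on L3; bus BusRd Flush; mem=12
  op17 P2: store L3 := 71 → I/I/M on L3; bus BusRdX; mem=12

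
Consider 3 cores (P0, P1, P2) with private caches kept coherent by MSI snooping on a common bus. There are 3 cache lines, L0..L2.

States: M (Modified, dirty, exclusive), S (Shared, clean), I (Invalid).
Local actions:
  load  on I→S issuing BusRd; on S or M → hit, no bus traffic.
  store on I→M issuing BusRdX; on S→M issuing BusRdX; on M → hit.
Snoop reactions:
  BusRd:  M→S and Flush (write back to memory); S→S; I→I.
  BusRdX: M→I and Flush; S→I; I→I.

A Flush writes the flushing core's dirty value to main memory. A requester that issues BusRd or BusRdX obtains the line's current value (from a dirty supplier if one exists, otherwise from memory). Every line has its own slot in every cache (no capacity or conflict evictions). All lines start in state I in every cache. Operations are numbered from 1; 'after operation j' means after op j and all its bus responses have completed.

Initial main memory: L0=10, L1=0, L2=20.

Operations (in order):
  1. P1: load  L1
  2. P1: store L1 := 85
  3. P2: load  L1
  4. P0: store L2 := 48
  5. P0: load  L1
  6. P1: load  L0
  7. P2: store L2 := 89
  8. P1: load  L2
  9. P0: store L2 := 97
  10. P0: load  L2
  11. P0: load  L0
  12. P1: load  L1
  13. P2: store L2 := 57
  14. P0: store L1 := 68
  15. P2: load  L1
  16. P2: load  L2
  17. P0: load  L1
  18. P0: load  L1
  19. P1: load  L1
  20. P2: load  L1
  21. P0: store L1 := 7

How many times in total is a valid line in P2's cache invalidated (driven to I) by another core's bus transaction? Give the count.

step 1: P1: load  L1  ⟶  ISI  (L1)  txn=BusRd  M[L1]=0
step 2: P1: store L1 := 85  ⟶  IMI  (L1)  txn=BusRdX  M[L1]=0
step 3: P2: load  L1  ⟶  ISS  (L1)  txn=BusRd+Flush  M[L1]=85
step 4: P0: store L2 := 48  ⟶  MII  (L2)  txn=BusRdX  M[L2]=20
step 5: P0: load  L1  ⟶  SSS  (L1)  txn=BusRd  M[L1]=85
step 6: P1: load  L0  ⟶  ISI  (L0)  txn=BusRd  M[L0]=10
step 7: P2: store L2 := 89  ⟶  IIM  (L2)  txn=BusRdX+Flush  M[L2]=48
step 8: P1: load  L2  ⟶  ISS  (L2)  txn=BusRd+Flush  M[L2]=89
step 9: P0: store L2 := 97  ⟶  MII  (L2)  txn=BusRdX  M[L2]=89
step 10: P0: load  L2  ⟶  MII  (L2)  txn=∅  M[L2]=89
step 11: P0: load  L0  ⟶  SSI  (L0)  txn=BusRd  M[L0]=10
step 12: P1: load  L1  ⟶  SSS  (L1)  txn=∅  M[L1]=85
step 13: P2: store L2 := 57  ⟶  IIM  (L2)  txn=BusRdX+Flush  M[L2]=97
step 14: P0: store L1 := 68  ⟶  MII  (L1)  txn=BusRdX  M[L1]=85
step 15: P2: load  L1  ⟶  SIS  (L1)  txn=BusRd+Flush  M[L1]=68
step 16: P2: load  L2  ⟶  IIM  (L2)  txn=∅  M[L2]=97
step 17: P0: load  L1  ⟶  SIS  (L1)  txn=∅  M[L1]=68
step 18: P0: load  L1  ⟶  SIS  (L1)  txn=∅  M[L1]=68
step 19: P1: load  L1  ⟶  SSS  (L1)  txn=BusRd  M[L1]=68
step 20: P2: load  L1  ⟶  SSS  (L1)  txn=∅  M[L1]=68
step 21: P0: store L1 := 7  ⟶  MII  (L1)  txn=BusRdX  M[L1]=68

invalidations = 3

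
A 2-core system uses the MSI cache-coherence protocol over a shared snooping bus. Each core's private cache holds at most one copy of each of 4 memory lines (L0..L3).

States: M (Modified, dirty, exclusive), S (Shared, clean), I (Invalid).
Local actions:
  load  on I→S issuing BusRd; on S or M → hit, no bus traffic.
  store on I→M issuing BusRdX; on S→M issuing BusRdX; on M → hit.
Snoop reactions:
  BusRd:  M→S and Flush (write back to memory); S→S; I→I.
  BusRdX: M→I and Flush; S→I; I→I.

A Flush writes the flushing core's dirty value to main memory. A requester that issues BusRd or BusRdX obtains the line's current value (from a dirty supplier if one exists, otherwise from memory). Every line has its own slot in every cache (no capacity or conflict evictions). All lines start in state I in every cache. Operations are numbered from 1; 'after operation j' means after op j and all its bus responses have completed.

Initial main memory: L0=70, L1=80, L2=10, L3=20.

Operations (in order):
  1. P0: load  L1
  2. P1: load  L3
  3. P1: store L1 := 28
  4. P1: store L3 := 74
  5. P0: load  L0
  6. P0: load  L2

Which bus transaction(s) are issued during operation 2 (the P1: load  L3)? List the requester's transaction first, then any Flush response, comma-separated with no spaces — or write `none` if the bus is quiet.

bus = BusRd

1. P0: load  L1  bus=[BusRd]  L1: P0=S P1=I  mem[L1]=80
2. P1: load  L3  bus=[BusRd]  L3: P0=I P1=S  mem[L3]=20
3. P1: store L1 := 28  bus=[BusRdX]  L1: P0=I P1=M  mem[L1]=80
4. P1: store L3 := 74  bus=[BusRdX]  L3: P0=I P1=M  mem[L3]=20
5. P0: load  L0  bus=[BusRd]  L0: P0=S P1=I  mem[L0]=70
6. P0: load  L2  bus=[BusRd]  L2: P0=S P1=I  mem[L2]=10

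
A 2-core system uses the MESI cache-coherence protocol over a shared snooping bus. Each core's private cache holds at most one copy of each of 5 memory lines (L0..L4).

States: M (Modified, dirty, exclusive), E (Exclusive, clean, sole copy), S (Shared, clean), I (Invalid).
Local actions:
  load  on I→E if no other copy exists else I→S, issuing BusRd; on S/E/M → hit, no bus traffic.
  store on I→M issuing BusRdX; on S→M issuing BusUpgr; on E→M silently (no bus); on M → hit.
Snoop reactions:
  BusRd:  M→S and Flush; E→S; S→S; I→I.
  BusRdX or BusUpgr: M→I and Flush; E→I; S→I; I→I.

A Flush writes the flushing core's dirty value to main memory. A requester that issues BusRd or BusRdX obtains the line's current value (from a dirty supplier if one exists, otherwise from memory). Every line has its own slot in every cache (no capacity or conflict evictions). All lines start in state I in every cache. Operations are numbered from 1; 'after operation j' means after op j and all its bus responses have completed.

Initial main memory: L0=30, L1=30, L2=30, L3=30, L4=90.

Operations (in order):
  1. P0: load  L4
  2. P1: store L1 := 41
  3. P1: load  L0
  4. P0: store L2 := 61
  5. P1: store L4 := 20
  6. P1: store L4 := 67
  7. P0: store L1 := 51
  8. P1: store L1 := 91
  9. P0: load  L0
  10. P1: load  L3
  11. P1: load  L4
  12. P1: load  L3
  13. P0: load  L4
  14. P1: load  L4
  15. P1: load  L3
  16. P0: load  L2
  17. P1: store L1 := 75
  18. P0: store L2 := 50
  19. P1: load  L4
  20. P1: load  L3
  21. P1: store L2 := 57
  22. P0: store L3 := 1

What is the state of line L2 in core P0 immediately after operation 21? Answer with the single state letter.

step 1: P0: load  L4  ⟶  EI  (L4)  txn=BusRd  M[L4]=90
step 2: P1: store L1 := 41  ⟶  IM  (L1)  txn=BusRdX  M[L1]=30
step 3: P1: load  L0  ⟶  IE  (L0)  txn=BusRd  M[L0]=30
step 4: P0: store L2 := 61  ⟶  MI  (L2)  txn=BusRdX  M[L2]=30
step 5: P1: store L4 := 20  ⟶  IM  (L4)  txn=BusRdX  M[L4]=90
step 6: P1: store L4 := 67  ⟶  IM  (L4)  txn=∅  M[L4]=90
step 7: P0: store L1 := 51  ⟶  MI  (L1)  txn=BusRdX+Flush  M[L1]=41
step 8: P1: store L1 := 91  ⟶  IM  (L1)  txn=BusRdX+Flush  M[L1]=51
step 9: P0: load  L0  ⟶  SS  (L0)  txn=BusRd  M[L0]=30
step 10: P1: load  L3  ⟶  IE  (L3)  txn=BusRd  M[L3]=30
step 11: P1: load  L4  ⟶  IM  (L4)  txn=∅  M[L4]=90
step 12: P1: load  L3  ⟶  IE  (L3)  txn=∅  M[L3]=30
step 13: P0: load  L4  ⟶  SS  (L4)  txn=BusRd+Flush  M[L4]=67
step 14: P1: load  L4  ⟶  SS  (L4)  txn=∅  M[L4]=67
step 15: P1: load  L3  ⟶  IE  (L3)  txn=∅  M[L3]=30
step 16: P0: load  L2  ⟶  MI  (L2)  txn=∅  M[L2]=30
step 17: P1: store L1 := 75  ⟶  IM  (L1)  txn=∅  M[L1]=51
step 18: P0: store L2 := 50  ⟶  MI  (L2)  txn=∅  M[L2]=30
step 19: P1: load  L4  ⟶  SS  (L4)  txn=∅  M[L4]=67
step 20: P1: load  L3  ⟶  IE  (L3)  txn=∅  M[L3]=30
step 21: P1: store L2 := 57  ⟶  IM  (L2)  txn=BusRdX+Flush  M[L2]=50
step 22: P0: store L3 := 1  ⟶  MI  (L3)  txn=BusRdX  M[L3]=30

state = I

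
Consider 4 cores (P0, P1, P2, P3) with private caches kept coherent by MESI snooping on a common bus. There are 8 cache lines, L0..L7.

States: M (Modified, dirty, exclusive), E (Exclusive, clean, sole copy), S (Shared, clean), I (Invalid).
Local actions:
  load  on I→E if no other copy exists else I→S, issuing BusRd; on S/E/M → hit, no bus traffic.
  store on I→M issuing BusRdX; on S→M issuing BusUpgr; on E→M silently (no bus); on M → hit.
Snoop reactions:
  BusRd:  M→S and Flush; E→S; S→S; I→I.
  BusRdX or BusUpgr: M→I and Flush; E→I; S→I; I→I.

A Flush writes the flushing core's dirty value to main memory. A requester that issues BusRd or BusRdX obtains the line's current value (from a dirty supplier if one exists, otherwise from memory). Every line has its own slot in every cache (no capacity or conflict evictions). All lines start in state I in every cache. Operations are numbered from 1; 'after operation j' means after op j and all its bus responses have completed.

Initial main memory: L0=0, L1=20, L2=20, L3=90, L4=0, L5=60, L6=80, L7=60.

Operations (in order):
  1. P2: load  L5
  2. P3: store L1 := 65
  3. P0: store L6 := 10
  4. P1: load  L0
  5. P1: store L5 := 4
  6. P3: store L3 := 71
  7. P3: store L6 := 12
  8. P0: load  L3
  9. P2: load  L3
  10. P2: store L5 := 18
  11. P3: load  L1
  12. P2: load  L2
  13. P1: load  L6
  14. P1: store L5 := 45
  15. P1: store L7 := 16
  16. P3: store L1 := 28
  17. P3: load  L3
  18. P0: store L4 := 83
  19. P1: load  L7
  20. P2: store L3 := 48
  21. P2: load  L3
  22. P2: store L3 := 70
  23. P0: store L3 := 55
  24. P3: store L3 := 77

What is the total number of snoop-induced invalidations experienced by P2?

invalidations = 3

[1] P2: load  L5 | P0:I, P1:I, P2:E(60), P3:I | bus: BusRd
[2] P3: store L1 := 65 | P0:I, P1:I, P2:I, P3:M(65) | bus: BusRdX
[3] P0: store L6 := 10 | P0:M(10), P1:I, P2:I, P3:I | bus: BusRdX
[4] P1: load  L0 | P0:I, P1:E(0), P2:I, P3:I | bus: BusRd
[5] P1: store L5 := 4 | P0:I, P1:M(4), P2:I, P3:I | bus: BusRdX
[6] P3: store L3 := 71 | P0:I, P1:I, P2:I, P3:M(71) | bus: BusRdX
[7] P3: store L6 := 12 | P0:I, P1:I, P2:I, P3:M(12) | bus: BusRdX,Flush
[8] P0: load  L3 | P0:S(71), P1:I, P2:I, P3:S(71) | bus: BusRd,Flush
[9] P2: load  L3 | P0:S(71), P1:I, P2:S(71), P3:S(71) | bus: BusRd
[10] P2: store L5 := 18 | P0:I, P1:I, P2:M(18), P3:I | bus: BusRdX,Flush
[11] P3: load  L1 | P0:I, P1:I, P2:I, P3:M(65) | bus: none
[12] P2: load  L2 | P0:I, P1:I, P2:E(20), P3:I | bus: BusRd
[13] P1: load  L6 | P0:I, P1:S(12), P2:I, P3:S(12) | bus: BusRd,Flush
[14] P1: store L5 := 45 | P0:I, P1:M(45), P2:I, P3:I | bus: BusRdX,Flush
[15] P1: store L7 := 16 | P0:I, P1:M(16), P2:I, P3:I | bus: BusRdX
[16] P3: store L1 := 28 | P0:I, P1:I, P2:I, P3:M(28) | bus: none
[17] P3: load  L3 | P0:S(71), P1:I, P2:S(71), P3:S(71) | bus: none
[18] P0: store L4 := 83 | P0:M(83), P1:I, P2:I, P3:I | bus: BusRdX
[19] P1: load  L7 | P0:I, P1:M(16), P2:I, P3:I | bus: none
[20] P2: store L3 := 48 | P0:I, P1:I, P2:M(48), P3:I | bus: BusUpgr
[21] P2: load  L3 | P0:I, P1:I, P2:M(48), P3:I | bus: none
[22] P2: store L3 := 70 | P0:I, P1:I, P2:M(70), P3:I | bus: none
[23] P0: store L3 := 55 | P0:M(55), P1:I, P2:I, P3:I | bus: BusRdX,Flush
[24] P3: store L3 := 77 | P0:I, P1:I, P2:I, P3:M(77) | bus: BusRdX,Flush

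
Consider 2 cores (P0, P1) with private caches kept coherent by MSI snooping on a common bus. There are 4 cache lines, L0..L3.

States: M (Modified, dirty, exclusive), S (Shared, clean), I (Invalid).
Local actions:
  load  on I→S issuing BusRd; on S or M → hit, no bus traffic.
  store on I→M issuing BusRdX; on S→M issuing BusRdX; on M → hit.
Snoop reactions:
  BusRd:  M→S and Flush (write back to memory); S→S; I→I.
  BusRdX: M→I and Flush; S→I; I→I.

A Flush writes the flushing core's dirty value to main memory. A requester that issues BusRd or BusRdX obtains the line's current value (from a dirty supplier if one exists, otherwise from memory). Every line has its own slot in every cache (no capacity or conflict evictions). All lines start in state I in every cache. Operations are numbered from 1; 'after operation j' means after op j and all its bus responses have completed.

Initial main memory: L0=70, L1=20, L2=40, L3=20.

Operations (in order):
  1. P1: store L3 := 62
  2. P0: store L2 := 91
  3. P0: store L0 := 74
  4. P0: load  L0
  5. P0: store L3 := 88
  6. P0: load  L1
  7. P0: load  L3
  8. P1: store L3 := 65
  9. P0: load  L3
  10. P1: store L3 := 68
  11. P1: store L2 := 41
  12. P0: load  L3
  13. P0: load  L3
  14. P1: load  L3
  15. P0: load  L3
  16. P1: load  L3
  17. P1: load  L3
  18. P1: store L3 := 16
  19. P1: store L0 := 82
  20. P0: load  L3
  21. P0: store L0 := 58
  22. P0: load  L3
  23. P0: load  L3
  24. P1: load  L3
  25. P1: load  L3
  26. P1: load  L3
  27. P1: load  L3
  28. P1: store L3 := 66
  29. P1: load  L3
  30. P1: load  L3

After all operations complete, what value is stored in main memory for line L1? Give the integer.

  op1 P1: store L3 := 62 → I/M on L3; bus BusRdX; mem=20
  op2 P0: store L2 := 91 → M/I on L2; bus BusRdX; mem=40
  op3 P0: store L0 := 74 → M/I on L0; bus BusRdX; mem=70
  op4 P0: load  L0 → M/I on L0; bus (none); mem=70
  op5 P0: store L3 := 88 → M/I on L3; bus BusRdX Flush; mem=62
  op6 P0: load  L1 → S/I on L1; bus BusRd; mem=20
  op7 P0: load  L3 → M/I on L3; bus (none); mem=62
  op8 P1: store L3 := 65 → I/M on L3; bus BusRdX Flush; mem=88
  op9 P0: load  L3 → S/S on L3; bus BusRd Flush; mem=65
  op10 P1: store L3 := 68 → I/M on L3; bus BusRdX; mem=65
  op11 P1: store L2 := 41 → I/M on L2; bus BusRdX Flush; mem=91
  op12 P0: load  L3 → S/S on L3; bus BusRd Flush; mem=68
  op13 P0: load  L3 → S/S on L3; bus (none); mem=68
  op14 P1: load  L3 → S/S on L3; bus (none); mem=68
  op15 P0: load  L3 → S/S on L3; bus (none); mem=68
  op16 P1: load  L3 → S/S on L3; bus (none); mem=68
  op17 P1: load  L3 → S/S on L3; bus (none); mem=68
  op18 P1: store L3 := 16 → I/M on L3; bus BusRdX; mem=68
  op19 P1: store L0 := 82 → I/M on L0; bus BusRdX Flush; mem=74
  op20 P0: load  L3 → S/S on L3; bus BusRd Flush; mem=16
  op21 P0: store L0 := 58 → M/I on L0; bus BusRdX Flush; mem=82
  op22 P0: load  L3 → S/S on L3; bus (none); mem=16
  op23 P0: load  L3 → S/S on L3; bus (none); mem=16
  op24 P1: load  L3 → S/S on L3; bus (none); mem=16
  op25 P1: load  L3 → S/S on L3; bus (none); mem=16
  op26 P1: load  L3 → S/S on L3; bus (none); mem=16
  op27 P1: load  L3 → S/S on L3; bus (none); mem=16
  op28 P1: store L3 := 66 → I/M on L3; bus BusRdX; mem=16
  op29 P1: load  L3 → I/M on L3; bus (none); mem=16
  op30 P1: load  L3 → I/M on L3; bus (none); mem=16

memory[L1] = 20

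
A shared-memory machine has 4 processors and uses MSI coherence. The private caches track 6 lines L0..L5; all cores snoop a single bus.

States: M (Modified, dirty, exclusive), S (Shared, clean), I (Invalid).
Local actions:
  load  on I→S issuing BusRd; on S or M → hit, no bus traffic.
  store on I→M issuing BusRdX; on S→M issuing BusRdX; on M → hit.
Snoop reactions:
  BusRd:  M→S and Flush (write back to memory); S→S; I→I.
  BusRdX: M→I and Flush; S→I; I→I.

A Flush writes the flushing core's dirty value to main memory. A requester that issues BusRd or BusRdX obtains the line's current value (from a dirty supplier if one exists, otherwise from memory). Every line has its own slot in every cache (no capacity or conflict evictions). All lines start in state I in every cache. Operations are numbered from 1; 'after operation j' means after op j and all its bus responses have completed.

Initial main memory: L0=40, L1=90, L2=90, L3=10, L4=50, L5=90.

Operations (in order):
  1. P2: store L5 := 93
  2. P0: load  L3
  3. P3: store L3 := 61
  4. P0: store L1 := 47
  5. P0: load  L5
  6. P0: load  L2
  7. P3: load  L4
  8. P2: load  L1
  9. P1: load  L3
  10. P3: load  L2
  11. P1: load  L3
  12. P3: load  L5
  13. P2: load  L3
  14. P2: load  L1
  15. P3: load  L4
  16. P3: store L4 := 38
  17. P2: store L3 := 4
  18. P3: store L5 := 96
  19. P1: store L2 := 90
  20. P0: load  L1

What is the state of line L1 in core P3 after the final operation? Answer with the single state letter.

state = I

  op1 P2: store L5 := 93 → I/I/M/I on L5; bus BusRdX; mem=90
  op2 P0: load  L3 → S/I/I/I on L3; bus BusRd; mem=10
  op3 P3: store L3 := 61 → I/I/I/M on L3; bus BusRdX; mem=10
  op4 P0: store L1 := 47 → M/I/I/I on L1; bus BusRdX; mem=90
  op5 P0: load  L5 → S/I/S/I on L5; bus BusRd Flush; mem=93
  op6 P0: load  L2 → S/I/I/I on L2; bus BusRd; mem=90
  op7 P3: load  L4 → I/I/I/S on L4; bus BusRd; mem=50
  op8 P2: load  L1 → S/I/S/I on L1; bus BusRd Flush; mem=47
  op9 P1: load  L3 → I/S/I/S on L3; bus BusRd Flush; mem=61
  op10 P3: load  L2 → S/I/I/S on L2; bus BusRd; mem=90
  op11 P1: load  L3 → I/S/I/S on L3; bus (none); mem=61
  op12 P3: load  L5 → S/I/S/S on L5; bus BusRd; mem=93
  op13 P2: load  L3 → I/S/S/S on L3; bus BusRd; mem=61
  op14 P2: load  L1 → S/I/S/I on L1; bus (none); mem=47
  op15 P3: load  L4 → I/I/I/S on L4; bus (none); mem=50
  op16 P3: store L4 := 38 → I/I/I/M on L4; bus BusRdX; mem=50
  op17 P2: store L3 := 4 → I/I/M/I on L3; bus BusRdX; mem=61
  op18 P3: store L5 := 96 → I/I/I/M on L5; bus BusRdX; mem=93
  op19 P1: store L2 := 90 → I/M/I/I on L2; bus BusRdX; mem=90
  op20 P0: load  L1 → S/I/S/I on L1; bus (none); mem=47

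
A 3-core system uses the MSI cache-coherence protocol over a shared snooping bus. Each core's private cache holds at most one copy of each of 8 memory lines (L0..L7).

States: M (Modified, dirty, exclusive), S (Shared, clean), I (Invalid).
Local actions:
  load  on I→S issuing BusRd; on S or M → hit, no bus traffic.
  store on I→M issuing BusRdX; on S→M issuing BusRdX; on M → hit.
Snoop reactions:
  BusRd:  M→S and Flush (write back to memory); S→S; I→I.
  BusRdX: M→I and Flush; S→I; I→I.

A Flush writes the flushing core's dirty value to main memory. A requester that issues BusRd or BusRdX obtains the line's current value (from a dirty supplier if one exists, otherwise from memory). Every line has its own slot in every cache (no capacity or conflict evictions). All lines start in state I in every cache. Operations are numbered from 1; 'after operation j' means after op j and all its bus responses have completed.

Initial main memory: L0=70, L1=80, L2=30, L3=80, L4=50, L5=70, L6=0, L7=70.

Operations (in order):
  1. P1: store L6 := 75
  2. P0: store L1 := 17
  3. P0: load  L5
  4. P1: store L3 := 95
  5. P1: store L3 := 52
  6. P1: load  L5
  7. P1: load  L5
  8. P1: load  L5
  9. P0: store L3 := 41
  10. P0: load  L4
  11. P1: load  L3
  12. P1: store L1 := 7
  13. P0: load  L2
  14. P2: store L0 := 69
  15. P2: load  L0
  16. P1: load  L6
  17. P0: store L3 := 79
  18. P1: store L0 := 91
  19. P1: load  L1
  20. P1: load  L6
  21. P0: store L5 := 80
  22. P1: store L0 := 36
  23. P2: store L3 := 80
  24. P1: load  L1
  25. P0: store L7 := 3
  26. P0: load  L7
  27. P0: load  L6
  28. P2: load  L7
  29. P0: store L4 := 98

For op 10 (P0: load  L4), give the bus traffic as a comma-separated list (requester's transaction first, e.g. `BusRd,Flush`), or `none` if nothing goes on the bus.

1. P1: store L6 := 75  bus=[BusRdX]  L6: P0=I P1=M P2=I  mem[L6]=0
2. P0: store L1 := 17  bus=[BusRdX]  L1: P0=M P1=I P2=I  mem[L1]=80
3. P0: load  L5  bus=[BusRd]  L5: P0=S P1=I P2=I  mem[L5]=70
4. P1: store L3 := 95  bus=[BusRdX]  L3: P0=I P1=M P2=I  mem[L3]=80
5. P1: store L3 := 52  bus=[-]  L3: P0=I P1=M P2=I  mem[L3]=80
6. P1: load  L5  bus=[BusRd]  L5: P0=S P1=S P2=I  mem[L5]=70
7. P1: load  L5  bus=[-]  L5: P0=S P1=S P2=I  mem[L5]=70
8. P1: load  L5  bus=[-]  L5: P0=S P1=S P2=I  mem[L5]=70
9. P0: store L3 := 41  bus=[BusRdX,Flush]  L3: P0=M P1=I P2=I  mem[L3]=52
10. P0: load  L4  bus=[BusRd]  L4: P0=S P1=I P2=I  mem[L4]=50
11. P1: load  L3  bus=[BusRd,Flush]  L3: P0=S P1=S P2=I  mem[L3]=41
12. P1: store L1 := 7  bus=[BusRdX,Flush]  L1: P0=I P1=M P2=I  mem[L1]=17
13. P0: load  L2  bus=[BusRd]  L2: P0=S P1=I P2=I  mem[L2]=30
14. P2: store L0 := 69  bus=[BusRdX]  L0: P0=I P1=I P2=M  mem[L0]=70
15. P2: load  L0  bus=[-]  L0: P0=I P1=I P2=M  mem[L0]=70
16. P1: load  L6  bus=[-]  L6: P0=I P1=M P2=I  mem[L6]=0
17. P0: store L3 := 79  bus=[BusRdX]  L3: P0=M P1=I P2=I  mem[L3]=41
18. P1: store L0 := 91  bus=[BusRdX,Flush]  L0: P0=I P1=M P2=I  mem[L0]=69
19. P1: load  L1  bus=[-]  L1: P0=I P1=M P2=I  mem[L1]=17
20. P1: load  L6  bus=[-]  L6: P0=I P1=M P2=I  mem[L6]=0
21. P0: store L5 := 80  bus=[BusRdX]  L5: P0=M P1=I P2=I  mem[L5]=70
22. P1: store L0 := 36  bus=[-]  L0: P0=I P1=M P2=I  mem[L0]=69
23. P2: store L3 := 80  bus=[BusRdX,Flush]  L3: P0=I P1=I P2=M  mem[L3]=79
24. P1: load  L1  bus=[-]  L1: P0=I P1=M P2=I  mem[L1]=17
25. P0: store L7 := 3  bus=[BusRdX]  L7: P0=M P1=I P2=I  mem[L7]=70
26. P0: load  L7  bus=[-]  L7: P0=M P1=I P2=I  mem[L7]=70
27. P0: load  L6  bus=[BusRd,Flush]  L6: P0=S P1=S P2=I  mem[L6]=75
28. P2: load  L7  bus=[BusRd,Flush]  L7: P0=S P1=I P2=S  mem[L7]=3
29. P0: store L4 := 98  bus=[BusRdX]  L4: P0=M P1=I P2=I  mem[L4]=50

bus = BusRd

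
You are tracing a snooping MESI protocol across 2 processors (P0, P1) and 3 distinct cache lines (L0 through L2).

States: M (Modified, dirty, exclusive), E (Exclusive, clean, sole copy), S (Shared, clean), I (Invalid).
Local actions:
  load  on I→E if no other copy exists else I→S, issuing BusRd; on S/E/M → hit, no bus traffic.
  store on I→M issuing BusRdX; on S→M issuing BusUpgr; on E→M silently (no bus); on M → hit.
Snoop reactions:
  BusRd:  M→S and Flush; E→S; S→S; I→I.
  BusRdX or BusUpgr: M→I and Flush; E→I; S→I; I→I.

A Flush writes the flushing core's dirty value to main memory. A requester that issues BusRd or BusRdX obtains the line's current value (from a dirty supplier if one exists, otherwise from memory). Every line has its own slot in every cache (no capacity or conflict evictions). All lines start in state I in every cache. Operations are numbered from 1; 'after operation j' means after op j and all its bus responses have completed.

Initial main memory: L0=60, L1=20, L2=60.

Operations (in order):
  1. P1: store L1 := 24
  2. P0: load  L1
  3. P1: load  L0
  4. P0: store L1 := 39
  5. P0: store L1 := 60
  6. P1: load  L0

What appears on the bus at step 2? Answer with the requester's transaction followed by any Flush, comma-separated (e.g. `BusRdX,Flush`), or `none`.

bus = BusRd,Flush

[1] P1: store L1 := 24 | P0:I, P1:M(24) | bus: BusRdX
[2] P0: load  L1 | P0:S(24), P1:S(24) | bus: BusRd,Flush
[3] P1: load  L0 | P0:I, P1:E(60) | bus: BusRd
[4] P0: store L1 := 39 | P0:M(39), P1:I | bus: BusUpgr
[5] P0: store L1 := 60 | P0:M(60), P1:I | bus: none
[6] P1: load  L0 | P0:I, P1:E(60) | bus: none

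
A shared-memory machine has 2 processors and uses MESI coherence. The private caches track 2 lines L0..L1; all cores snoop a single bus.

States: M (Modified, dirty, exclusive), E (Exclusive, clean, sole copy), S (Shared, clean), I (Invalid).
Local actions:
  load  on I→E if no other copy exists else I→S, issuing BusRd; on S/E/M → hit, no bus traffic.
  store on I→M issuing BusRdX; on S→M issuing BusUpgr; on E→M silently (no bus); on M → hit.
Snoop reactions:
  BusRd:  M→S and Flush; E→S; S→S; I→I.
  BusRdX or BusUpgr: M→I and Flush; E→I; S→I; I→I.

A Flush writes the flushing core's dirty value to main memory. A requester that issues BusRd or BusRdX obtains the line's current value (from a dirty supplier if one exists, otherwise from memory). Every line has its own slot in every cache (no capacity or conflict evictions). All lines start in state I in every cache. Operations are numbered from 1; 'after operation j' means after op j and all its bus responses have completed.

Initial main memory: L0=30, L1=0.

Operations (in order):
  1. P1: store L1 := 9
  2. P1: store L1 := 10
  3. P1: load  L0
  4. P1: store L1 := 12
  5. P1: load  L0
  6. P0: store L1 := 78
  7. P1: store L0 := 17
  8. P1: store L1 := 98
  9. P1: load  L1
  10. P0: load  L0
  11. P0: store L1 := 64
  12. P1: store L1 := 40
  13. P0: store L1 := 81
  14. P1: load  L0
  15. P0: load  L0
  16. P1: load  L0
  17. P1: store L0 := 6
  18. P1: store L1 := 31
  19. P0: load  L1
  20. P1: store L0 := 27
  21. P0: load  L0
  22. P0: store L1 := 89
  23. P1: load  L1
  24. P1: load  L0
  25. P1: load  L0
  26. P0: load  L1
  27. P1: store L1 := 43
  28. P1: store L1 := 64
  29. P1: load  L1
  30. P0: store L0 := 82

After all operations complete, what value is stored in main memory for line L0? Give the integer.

memory[L0] = 27

1. P1: store L1 := 9  bus=[BusRdX]  L1: P0=I P1=M  mem[L1]=0
2. P1: store L1 := 10  bus=[-]  L1: P0=I P1=M  mem[L1]=0
3. P1: load  L0  bus=[BusRd]  L0: P0=I P1=E  mem[L0]=30
4. P1: store L1 := 12  bus=[-]  L1: P0=I P1=M  mem[L1]=0
5. P1: load  L0  bus=[-]  L0: P0=I P1=E  mem[L0]=30
6. P0: store L1 := 78  bus=[BusRdX,Flush]  L1: P0=M P1=I  mem[L1]=12
7. P1: store L0 := 17  bus=[-]  L0: P0=I P1=M  mem[L0]=30
8. P1: store L1 := 98  bus=[BusRdX,Flush]  L1: P0=I P1=M  mem[L1]=78
9. P1: load  L1  bus=[-]  L1: P0=I P1=M  mem[L1]=78
10. P0: load  L0  bus=[BusRd,Flush]  L0: P0=S P1=S  mem[L0]=17
11. P0: store L1 := 64  bus=[BusRdX,Flush]  L1: P0=M P1=I  mem[L1]=98
12. P1: store L1 := 40  bus=[BusRdX,Flush]  L1: P0=I P1=M  mem[L1]=64
13. P0: store L1 := 81  bus=[BusRdX,Flush]  L1: P0=M P1=I  mem[L1]=40
14. P1: load  L0  bus=[-]  L0: P0=S P1=S  mem[L0]=17
15. P0: load  L0  bus=[-]  L0: P0=S P1=S  mem[L0]=17
16. P1: load  L0  bus=[-]  L0: P0=S P1=S  mem[L0]=17
17. P1: store L0 := 6  bus=[BusUpgr]  L0: P0=I P1=M  mem[L0]=17
18. P1: store L1 := 31  bus=[BusRdX,Flush]  L1: P0=I P1=M  mem[L1]=81
19. P0: load  L1  bus=[BusRd,Flush]  L1: P0=S P1=S  mem[L1]=31
20. P1: store L0 := 27  bus=[-]  L0: P0=I P1=M  mem[L0]=17
21. P0: load  L0  bus=[BusRd,Flush]  L0: P0=S P1=S  mem[L0]=27
22. P0: store L1 := 89  bus=[BusUpgr]  L1: P0=M P1=I  mem[L1]=31
23. P1: load  L1  bus=[BusRd,Flush]  L1: P0=S P1=S  mem[L1]=89
24. P1: load  L0  bus=[-]  L0: P0=S P1=S  mem[L0]=27
25. P1: load  L0  bus=[-]  L0: P0=S P1=S  mem[L0]=27
26. P0: load  L1  bus=[-]  L1: P0=S P1=S  mem[L1]=89
27. P1: store L1 := 43  bus=[BusUpgr]  L1: P0=I P1=M  mem[L1]=89
28. P1: store L1 := 64  bus=[-]  L1: P0=I P1=M  mem[L1]=89
29. P1: load  L1  bus=[-]  L1: P0=I P1=M  mem[L1]=89
30. P0: store L0 := 82  bus=[BusUpgr]  L0: P0=M P1=I  mem[L0]=27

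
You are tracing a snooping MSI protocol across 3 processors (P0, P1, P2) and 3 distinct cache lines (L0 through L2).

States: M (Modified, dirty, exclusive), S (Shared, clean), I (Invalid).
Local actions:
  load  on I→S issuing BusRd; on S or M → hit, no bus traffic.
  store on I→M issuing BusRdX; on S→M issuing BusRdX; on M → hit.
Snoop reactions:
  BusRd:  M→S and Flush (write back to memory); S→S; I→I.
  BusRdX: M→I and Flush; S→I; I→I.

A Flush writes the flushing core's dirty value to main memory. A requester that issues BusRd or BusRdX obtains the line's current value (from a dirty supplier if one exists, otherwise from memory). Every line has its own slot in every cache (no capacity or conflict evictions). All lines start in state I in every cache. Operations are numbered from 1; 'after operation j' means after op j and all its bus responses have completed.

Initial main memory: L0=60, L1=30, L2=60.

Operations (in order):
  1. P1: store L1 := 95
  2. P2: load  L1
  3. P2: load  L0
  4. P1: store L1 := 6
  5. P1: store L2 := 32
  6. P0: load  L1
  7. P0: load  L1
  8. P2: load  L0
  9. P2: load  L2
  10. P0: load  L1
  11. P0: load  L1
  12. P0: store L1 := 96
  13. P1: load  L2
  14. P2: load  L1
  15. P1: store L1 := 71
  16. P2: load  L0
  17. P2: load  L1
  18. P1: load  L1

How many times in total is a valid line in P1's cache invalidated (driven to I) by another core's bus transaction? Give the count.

invalidations = 1

[1] P1: store L1 := 95 | P0:I, P1:M(95), P2:I | bus: BusRdX
[2] P2: load  L1 | P0:I, P1:S(95), P2:S(95) | bus: BusRd,Flush
[3] P2: load  L0 | P0:I, P1:I, P2:S(60) | bus: BusRd
[4] P1: store L1 := 6 | P0:I, P1:M(6), P2:I | bus: BusRdX
[5] P1: store L2 := 32 | P0:I, P1:M(32), P2:I | bus: BusRdX
[6] P0: load  L1 | P0:S(6), P1:S(6), P2:I | bus: BusRd,Flush
[7] P0: load  L1 | P0:S(6), P1:S(6), P2:I | bus: none
[8] P2: load  L0 | P0:I, P1:I, P2:S(60) | bus: none
[9] P2: load  L2 | P0:I, P1:S(32), P2:S(32) | bus: BusRd,Flush
[10] P0: load  L1 | P0:S(6), P1:S(6), P2:I | bus: none
[11] P0: load  L1 | P0:S(6), P1:S(6), P2:I | bus: none
[12] P0: store L1 := 96 | P0:M(96), P1:I, P2:I | bus: BusRdX
[13] P1: load  L2 | P0:I, P1:S(32), P2:S(32) | bus: none
[14] P2: load  L1 | P0:S(96), P1:I, P2:S(96) | bus: BusRd,Flush
[15] P1: store L1 := 71 | P0:I, P1:M(71), P2:I | bus: BusRdX
[16] P2: load  L0 | P0:I, P1:I, P2:S(60) | bus: none
[17] P2: load  L1 | P0:I, P1:S(71), P2:S(71) | bus: BusRd,Flush
[18] P1: load  L1 | P0:I, P1:S(71), P2:S(71) | bus: none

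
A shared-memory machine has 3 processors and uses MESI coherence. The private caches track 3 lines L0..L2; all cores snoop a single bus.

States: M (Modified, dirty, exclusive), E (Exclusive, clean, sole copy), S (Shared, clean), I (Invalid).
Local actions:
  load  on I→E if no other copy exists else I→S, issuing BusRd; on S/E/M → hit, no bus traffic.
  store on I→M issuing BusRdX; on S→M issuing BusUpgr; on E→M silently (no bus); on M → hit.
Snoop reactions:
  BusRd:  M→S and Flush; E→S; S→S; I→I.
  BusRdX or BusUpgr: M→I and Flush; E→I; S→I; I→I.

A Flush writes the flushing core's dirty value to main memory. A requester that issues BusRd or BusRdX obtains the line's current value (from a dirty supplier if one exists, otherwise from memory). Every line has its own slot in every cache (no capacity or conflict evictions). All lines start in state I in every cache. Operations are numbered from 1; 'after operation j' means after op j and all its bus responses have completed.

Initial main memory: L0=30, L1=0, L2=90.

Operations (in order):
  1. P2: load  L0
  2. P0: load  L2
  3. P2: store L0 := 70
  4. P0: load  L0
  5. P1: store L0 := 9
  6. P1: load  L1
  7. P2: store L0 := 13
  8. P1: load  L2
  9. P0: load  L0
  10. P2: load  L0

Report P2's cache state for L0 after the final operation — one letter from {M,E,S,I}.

  op1 P2: load  L0 → I/I/E on L0; bus BusRd; mem=30
  op2 P0: load  L2 → E/I/I on L2; bus BusRd; mem=90
  op3 P2: store L0 := 70 → I/I/M on L0; bus (none); mem=30
  op4 P0: load  L0 → S/I/S on L0; bus BusRd Flush; mem=70
  op5 P1: store L0 := 9 → I/M/I on L0; bus BusRdX; mem=70
  op6 P1: load  L1 → I/E/I on L1; bus BusRd; mem=0
  op7 P2: store L0 := 13 → I/I/M on L0; bus BusRdX Flush; mem=9
  op8 P1: load  L2 → S/S/I on L2; bus BusRd; mem=90
  op9 P0: load  L0 → S/I/S on L0; bus BusRd Flush; mem=13
  op10 P2: load  L0 → S/I/S on L0; bus (none); mem=13

state = S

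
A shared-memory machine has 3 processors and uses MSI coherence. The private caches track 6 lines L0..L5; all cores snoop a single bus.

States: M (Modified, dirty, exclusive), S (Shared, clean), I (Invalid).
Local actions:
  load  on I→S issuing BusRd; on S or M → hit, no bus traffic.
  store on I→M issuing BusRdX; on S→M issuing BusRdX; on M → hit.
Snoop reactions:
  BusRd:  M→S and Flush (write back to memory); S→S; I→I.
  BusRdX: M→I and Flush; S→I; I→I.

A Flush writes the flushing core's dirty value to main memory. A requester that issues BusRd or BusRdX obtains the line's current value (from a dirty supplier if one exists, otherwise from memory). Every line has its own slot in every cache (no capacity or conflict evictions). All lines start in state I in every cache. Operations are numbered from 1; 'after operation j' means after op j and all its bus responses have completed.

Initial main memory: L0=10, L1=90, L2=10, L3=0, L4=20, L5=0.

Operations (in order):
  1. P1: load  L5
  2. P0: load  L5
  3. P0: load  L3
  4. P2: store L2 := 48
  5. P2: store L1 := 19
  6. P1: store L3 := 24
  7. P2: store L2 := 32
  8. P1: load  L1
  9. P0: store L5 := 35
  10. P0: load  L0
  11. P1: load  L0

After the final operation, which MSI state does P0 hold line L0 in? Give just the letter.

  op1 P1: load  L5 → I/S/I on L5; bus BusRd; mem=0
  op2 P0: load  L5 → S/S/I on L5; bus BusRd; mem=0
  op3 P0: load  L3 → S/I/I on L3; bus BusRd; mem=0
  op4 P2: store L2 := 48 → I/I/M on L2; bus BusRdX; mem=10
  op5 P2: store L1 := 19 → I/I/M on L1; bus BusRdX; mem=90
  op6 P1: store L3 := 24 → I/M/I on L3; bus BusRdX; mem=0
  op7 P2: store L2 := 32 → I/I/M on L2; bus (none); mem=10
  op8 P1: load  L1 → I/S/S on L1; bus BusRd Flush; mem=19
  op9 P0: store L5 := 35 → M/I/I on L5; bus BusRdX; mem=0
  op10 P0: load  L0 → S/I/I on L0; bus BusRd; mem=10
  op11 P1: load  L0 → S/S/I on L0; bus BusRd; mem=10

state = S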